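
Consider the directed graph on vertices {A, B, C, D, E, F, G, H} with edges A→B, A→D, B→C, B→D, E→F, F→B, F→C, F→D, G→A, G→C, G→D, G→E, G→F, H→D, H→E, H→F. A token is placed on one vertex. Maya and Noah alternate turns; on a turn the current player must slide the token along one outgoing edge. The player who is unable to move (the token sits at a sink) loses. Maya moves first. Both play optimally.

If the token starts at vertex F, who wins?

Maya wins.

Use the standard recursion: the mover loses at a terminal position; elsewhere, the mover wins exactly when some move hands the opponent an L position.
Every edge goes from a vertex to one that appears earlier in the order D, C, B, F, A, E, G, H, so processing vertices in that order labels each vertex after all of its successors.
D: no outgoing edge → L
C: no outgoing edge → L
B: W (go to C, an L position)
F: W (go to C, an L position)
A: W (go to D, an L position)
E: L (sole option F(W) is W)
G: W (go to E, an L position)
H: W (go to E, an L position)
The starting position F is W: Maya should move to C, handing over an L position.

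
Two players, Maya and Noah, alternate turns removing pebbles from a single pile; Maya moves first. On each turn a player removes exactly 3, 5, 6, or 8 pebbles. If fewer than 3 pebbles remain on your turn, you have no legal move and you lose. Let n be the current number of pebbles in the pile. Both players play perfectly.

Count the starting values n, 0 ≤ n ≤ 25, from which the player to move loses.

9

Compute win/loss labels from the base case upward. A position with no move is L. Any other position is W if it can reach an L in one move, else L.
n=0: no move → L
n=1: no move → L
n=2: no move → L
n=3: W (go to 0, an L position)
n=4: W (go to 1, an L position)
n=5: W (go to 2, an L position)
n=6: W (go to 1, an L position)
n=7: W (go to 2, an L position)
n=8: W (go to 2, an L position)
n=9: W (go to 1, an L position)
n=10: W (go to 2, an L position)
n=11: L (options 8(W), 6(W), 5(W), 3(W) are all W)
n=12: L (options 9(W), 7(W), 6(W), 4(W) are all W)
n=13: L (options 10(W), 8(W), 7(W), 5(W) are all W)
n=14: W (go to 11, an L position)
n=15: W (go to 12, an L position)
n=16: W (go to 13, an L position)
n=17: W (go to 12, an L position)
n=18: W (go to 13, an L position)
n=19: W (go to 13, an L position)
n=20: W (go to 12, an L position)
n=21: W (go to 13, an L position)
n=22: L (options 19(W), 17(W), 16(W), 14(W) are all W)
n=23: L (options 20(W), 18(W), 17(W), 15(W) are all W)
n=24: L (options 21(W), 19(W), 18(W), 16(W) are all W)
n=25: W (go to 22, an L position)
L entries with 0 ≤ n ≤ 25: n = 0, 1, 2, 11, 12, 13, 22, 23, 24; that makes 9.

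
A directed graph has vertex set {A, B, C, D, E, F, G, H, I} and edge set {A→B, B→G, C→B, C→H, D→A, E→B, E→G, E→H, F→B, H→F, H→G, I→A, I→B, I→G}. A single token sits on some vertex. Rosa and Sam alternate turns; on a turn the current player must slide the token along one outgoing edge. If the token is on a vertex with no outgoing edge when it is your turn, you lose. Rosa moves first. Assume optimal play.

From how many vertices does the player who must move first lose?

Build the W/L table. Terminal = L. A non-terminal position is W if it has a move to some L; otherwise it is L.
Every edge goes from a vertex to one that appears earlier in the order G, B, A, I, F, H, D, E, C, so processing vertices in that order labels each vertex after all of its successors.
G: no outgoing edge → L
B: can move to G, which is L ⇒ W
A: the only move is to B(W), a W ⇒ L
I: can move to A, which is L ⇒ W
F: the only move is to B(W), a W ⇒ L
H: can move to F, which is L ⇒ W
D: can move to A, which is L ⇒ W
E: can move to G, which is L ⇒ W
C: moves to H(W), B(W); every one is W ⇒ L
The L vertices are A, C, F, G; that is 4 in all.

4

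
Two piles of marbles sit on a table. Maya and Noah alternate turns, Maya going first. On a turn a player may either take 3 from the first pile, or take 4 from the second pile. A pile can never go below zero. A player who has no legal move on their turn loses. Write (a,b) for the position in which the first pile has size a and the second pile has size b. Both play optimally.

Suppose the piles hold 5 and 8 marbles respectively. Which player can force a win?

Maya wins.

Label each position W (a win for the player to move) or L (a loss). A position with no legal move is L; any other position is W exactly when some move reaches an L, and L when every move reaches a W.
No move ever increases a pile, so every position that can arise here has a ≤ 5 and b ≤ 8; it is enough to label the cells with 0 ≤ a ≤ 5 and 0 ≤ b ≤ 8.
Every move lowers a or b (never raises either), so fill the grid row by row in increasing a, and left to right within a row: each cell's successors are then already labelled.
      b=0  b=1  b=2  b=3  b=4  b=5  b=6  b=7  b=8
a=0:    L    L    L    L    W    W    W    W    L
a=1:    L    L    L    L    W    W    W    W    L
a=2:    L    L    L    L    W    W    W    W    L
a=3:    W    W    W    W    L    L    L    L    W
a=4:    W    W    W    W    L    L    L    L    W
a=5:    W    W    W    W    L    L    L    L    W
Cells with no legal move (terminal, hence L): (0,0), (0,1), (0,2), (0,3), (1,0), (1,1), (1,2), (1,3), (2,0), (2,1), (2,2), (2,3).
The remaining L cells, each justified by listing all of its moves:
(0,8): L (sole option (0,4)(W) is W)
(1,8): L (sole option (1,4)(W) is W)
(2,8): L (sole option (2,4)(W) is W)
(3,4): L (options (0,4)(W), (3,0)(W) are all W)
(3,5): L (options (0,5)(W), (3,1)(W) are all W)
(3,6): L (options (0,6)(W), (3,2)(W) are all W)
(3,7): L (options (0,7)(W), (3,3)(W) are all W)
(4,4): L (options (1,4)(W), (4,0)(W) are all W)
(4,5): L (options (1,5)(W), (4,1)(W) are all W)
(4,6): L (options (1,6)(W), (4,2)(W) are all W)
(4,7): L (options (1,7)(W), (4,3)(W) are all W)
(5,4): L (options (2,4)(W), (5,0)(W) are all W)
(5,5): L (options (2,5)(W), (5,1)(W) are all W)
(5,6): L (options (2,6)(W), (5,2)(W) are all W)
(5,7): L (options (2,7)(W), (5,3)(W) are all W)
Every other cell has at least one move into one of the L cells above, so it is W.
The starting position (5,8) is W: Maya should move to (2,8), handing over an L position.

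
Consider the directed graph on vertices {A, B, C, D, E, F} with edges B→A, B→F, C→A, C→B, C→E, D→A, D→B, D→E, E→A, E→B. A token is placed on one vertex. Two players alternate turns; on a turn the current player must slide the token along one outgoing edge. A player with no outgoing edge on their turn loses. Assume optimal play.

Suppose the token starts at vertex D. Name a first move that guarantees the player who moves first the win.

Work bottom-up. With no move the player to move loses. Otherwise the position is W if at least one move leads to an L position for the opponent, and L if every move leads to a W.
Every edge goes from a vertex to one that appears earlier in the order F, A, B, E, C, D, so processing vertices in that order labels each vertex after all of its successors.
F: no outgoing edge → L
A: no outgoing edge → L
B: reaches L-position A → W
E: reaches L-position A → W
C: reaches L-position A → W
D: reaches L-position A → W
From D, the L positions reachable in one move are: A.

Move to A.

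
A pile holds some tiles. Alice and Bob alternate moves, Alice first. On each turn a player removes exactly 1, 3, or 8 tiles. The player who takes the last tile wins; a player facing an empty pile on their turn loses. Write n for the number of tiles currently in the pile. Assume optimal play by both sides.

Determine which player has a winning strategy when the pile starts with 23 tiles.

Classify positions by backward induction: terminal positions (no move available) are L. From any other position, the mover wins iff some move reaches an L.
n=0: no move → L
n=1: →0(L), so W
n=2: →1(W) only, which is W, so L
n=3: →2(L), so W
n=4: →3(W), 1(W) — all W, so L
n=5: →4(L), so W
n=6: →5(W), 3(W) — all W, so L
n=7: →6(L), so W
n=8: →0(L), so W
n=9: →6(L), so W
n=10: →2(L), so W
n=11: →10(W), 8(W), 3(W) — all W, so L
n=12: →11(L), so W
n=13: →12(W), 10(W), 5(W) — all W, so L
n=14: →13(L), so W
n=15: →14(W), 12(W), 7(W) — all W, so L
n=16: →15(L), so W
n=17: →16(W), 14(W), 9(W) — all W, so L
n=18: →17(L), so W
n=19: →11(L), so W
n=20: →17(L), so W
n=21: →13(L), so W
n=22: →21(W), 19(W), 14(W) — all W, so L
n=23: →22(L), so W
The starting position 23 is W: Alice should remove 1, leaving 22, handing over an L position.

Alice wins.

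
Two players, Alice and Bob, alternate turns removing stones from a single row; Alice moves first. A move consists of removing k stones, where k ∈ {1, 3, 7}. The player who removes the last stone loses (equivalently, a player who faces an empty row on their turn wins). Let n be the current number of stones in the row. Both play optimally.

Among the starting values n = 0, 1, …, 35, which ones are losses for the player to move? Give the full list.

1, 3, 5, 7, 9, 11, 13, 15, 17, 19, 21, 23, 25, 27, 29, 31, 33, 35

Use the standard recursion: the mover wins at a terminal position; elsewhere, the mover wins exactly when some move hands the opponent an L position.
n=0: no move; the opponent has just taken the last stone and therefore loses → W
n=1: →0(W) only, which is W, so L
n=2: →1(L), so W
n=3: →2(W), 0(W) — all W, so L
n=4: →3(L), so W
n=5: →4(W), 2(W) — all W, so L
n=6: →5(L), so W
n=7: →6(W), 4(W), 0(W) — all W, so L
n=8: →7(L), so W
n=9: →8(W), 6(W), 2(W) — all W, so L
n=10: →9(L), so W
n=11: →10(W), 8(W), 4(W) — all W, so L
n=12: →11(L), so W
n=13: →12(W), 10(W), 6(W) — all W, so L
n=14: →13(L), so W
n=15: →14(W), 12(W), 8(W) — all W, so L
n=16: →15(L), so W
n=17: →16(W), 14(W), 10(W) — all W, so L
n=18: →17(L), so W
n=19: →18(W), 16(W), 12(W) — all W, so L
n=20: →19(L), so W
n=21: →20(W), 18(W), 14(W) — all W, so L
n=22: →21(L), so W
n=23: →22(W), 20(W), 16(W) — all W, so L
n=24: →23(L), so W
n=25: →24(W), 22(W), 18(W) — all W, so L
n=26: →25(L), so W
n=27: →26(W), 24(W), 20(W) — all W, so L
n=28: →27(L), so W
n=29: →28(W), 26(W), 22(W) — all W, so L
n=30: →29(L), so W
n=31: →30(W), 28(W), 24(W) — all W, so L
n=32: →31(L), so W
n=33: →32(W), 30(W), 26(W) — all W, so L
n=34: →33(L), so W
n=35: →34(W), 32(W), 28(W) — all W, so L
The losing starting values of n are exactly the entries labelled L in this table (18 of them).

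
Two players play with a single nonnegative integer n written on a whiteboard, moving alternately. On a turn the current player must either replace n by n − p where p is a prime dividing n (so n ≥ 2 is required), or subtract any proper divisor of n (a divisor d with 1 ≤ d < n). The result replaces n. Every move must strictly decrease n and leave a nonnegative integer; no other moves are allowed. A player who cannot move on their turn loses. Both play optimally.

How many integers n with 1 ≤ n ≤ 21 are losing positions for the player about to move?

Compute win/loss labels from the base case upward. A position with no move is L. Any other position is W if it can reach an L in one move, else L.
n=0: no move → L
n=1: no move → L
n=2: W (go to 0, an L position)
n=3: W (go to 0, an L position)
n=4: L (options 2(W), 3(W) are all W)
n=5: W (go to 0, an L position)
n=6: W (go to 4, an L position)
n=7: W (go to 0, an L position)
n=8: W (go to 4, an L position)
n=9: L (options 6(W), 8(W) are all W)
n=10: W (go to 9, an L position)
n=11: W (go to 0, an L position)
n=12: W (go to 9, an L position)
n=13: W (go to 0, an L position)
n=14: L (options 7(W), 12(W), 13(W) are all W)
n=15: W (go to 14, an L position)
n=16: W (go to 14, an L position)
n=17: W (go to 0, an L position)
n=18: W (go to 9, an L position)
n=19: W (go to 0, an L position)
n=20: L (options 10(W), 15(W), 16(W), 18(W), 19(W) are all W)
n=21: W (go to 14, an L position)
L entries with 1 ≤ n ≤ 21 (n=0 is outside the asked range and is not counted): n = 1, 4, 9, 14, 20; that makes 5.

5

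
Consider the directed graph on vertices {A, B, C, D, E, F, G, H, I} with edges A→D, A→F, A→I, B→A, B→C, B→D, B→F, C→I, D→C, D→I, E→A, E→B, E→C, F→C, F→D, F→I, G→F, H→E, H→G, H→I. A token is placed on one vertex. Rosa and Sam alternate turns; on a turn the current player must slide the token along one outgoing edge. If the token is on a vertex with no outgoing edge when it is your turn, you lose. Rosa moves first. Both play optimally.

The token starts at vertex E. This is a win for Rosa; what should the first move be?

Use the standard recursion: the mover loses at a terminal position; elsewhere, the mover wins exactly when some move hands the opponent an L position.
Every edge goes from a vertex to one that appears earlier in the order I, C, D, F, A, B, E, G, H, so processing vertices in that order labels each vertex after all of its successors.
I: no outgoing edge → L
C: →I(L), so W
D: →I(L), so W
F: →I(L), so W
A: →I(L), so W
B: →A(W), F(W), D(W), C(W) — all W, so L
E: →B(L), so W
G: →F(W) only, which is W, so L
H: →G(L), so W
From E, the L positions reachable in one move are: B.

Move to B.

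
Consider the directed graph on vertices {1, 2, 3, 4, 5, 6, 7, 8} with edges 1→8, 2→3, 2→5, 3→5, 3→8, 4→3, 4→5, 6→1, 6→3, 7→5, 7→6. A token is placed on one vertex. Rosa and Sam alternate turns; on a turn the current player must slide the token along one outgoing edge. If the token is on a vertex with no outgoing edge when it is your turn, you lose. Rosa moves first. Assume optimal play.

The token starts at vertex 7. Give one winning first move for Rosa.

Move to 6.

Classify positions by backward induction: terminal positions (no move available) are L. From any other position, the mover wins iff some move reaches an L.
Every edge goes from a vertex to one that appears earlier in the order 5, 8, 3, 4, 1, 2, 6, 7, so processing vertices in that order labels each vertex after all of its successors.
5: no outgoing edge → L
8: no outgoing edge → L
3: →8(L), so W
4: →5(L), so W
1: →8(L), so W
2: →5(L), so W
6: →1(W), 3(W) — all W, so L
7: →6(L), so W
From 7, the L positions reachable in one move are: 6, 5. Any move reaching one of these is winning.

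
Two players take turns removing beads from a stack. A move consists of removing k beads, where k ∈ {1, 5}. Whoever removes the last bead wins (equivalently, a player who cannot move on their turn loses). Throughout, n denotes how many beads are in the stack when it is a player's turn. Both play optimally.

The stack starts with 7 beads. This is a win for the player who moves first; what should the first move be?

Remove 1, leaving 6.

Build the W/L table. Terminal = L. A non-terminal position is W if it has a move to some L; otherwise it is L.
n=0: no move → L
n=1: W (go to 0, an L position)
n=2: L (sole option 1(W) is W)
n=3: W (go to 2, an L position)
n=4: L (sole option 3(W) is W)
n=5: W (go to 4, an L position)
n=6: L (options 5(W), 1(W) are all W)
n=7: W (go to 6, an L position)
From 7, the L positions reachable in one move are: 6, 2. Any move reaching one of these is winning.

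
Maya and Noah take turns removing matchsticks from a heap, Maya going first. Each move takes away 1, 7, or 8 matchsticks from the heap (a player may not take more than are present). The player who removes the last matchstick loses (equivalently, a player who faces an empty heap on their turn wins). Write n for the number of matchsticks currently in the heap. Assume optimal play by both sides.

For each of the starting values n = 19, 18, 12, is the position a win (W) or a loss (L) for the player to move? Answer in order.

19: W, 18: L, 12: W

Label each position W (a win for the player to move) or L (a loss). A position with no legal move is W; any other position is W exactly when some move reaches an L, and L when every move reaches a W.
n=0: no move; the opponent has just taken the last matchstick and therefore loses → W
n=1: the only move is to 0(W), a W ⇒ L
n=2: can move to 1, which is L ⇒ W
n=3: the only move is to 2(W), a W ⇒ L
n=4: can move to 3, which is L ⇒ W
n=5: the only move is to 4(W), a W ⇒ L
n=6: can move to 5, which is L ⇒ W
n=7: moves to 6(W), 0(W); every one is W ⇒ L
n=8: can move to 7, which is L ⇒ W
n=9: can move to 1, which is L ⇒ W
n=10: can move to 3, which is L ⇒ W
n=11: can move to 3, which is L ⇒ W
n=12: can move to 5, which is L ⇒ W
n=13: can move to 5, which is L ⇒ W
n=14: can move to 7, which is L ⇒ W
n=15: can move to 7, which is L ⇒ W
n=16: moves to 15(W), 9(W), 8(W); every one is W ⇒ L
n=17: can move to 16, which is L ⇒ W
n=18: moves to 17(W), 11(W), 10(W); every one is W ⇒ L
n=19: can move to 18, which is L ⇒ W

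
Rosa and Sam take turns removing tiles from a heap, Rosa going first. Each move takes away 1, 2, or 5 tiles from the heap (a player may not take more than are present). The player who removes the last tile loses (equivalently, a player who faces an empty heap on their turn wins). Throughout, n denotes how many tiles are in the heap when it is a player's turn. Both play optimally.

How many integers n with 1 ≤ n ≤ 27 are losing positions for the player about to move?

9

Classify positions by backward induction: terminal positions (no move available) are W. From any other position, the mover wins iff some move reaches an L.
n=0: no move; the opponent has just taken the last tile and therefore loses → W
n=1: only reaches 0(W), which is W → L
n=2: reaches L-position 1 → W
n=3: reaches L-position 1 → W
n=4: only reaches 3(W), 2(W), all W → L
n=5: reaches L-position 4 → W
n=6: reaches L-position 4 → W
n=7: only reaches 6(W), 5(W), 2(W), all W → L
n=8: reaches L-position 7 → W
n=9: reaches L-position 7 → W
n=10: only reaches 9(W), 8(W), 5(W), all W → L
n=11: reaches L-position 10 → W
n=12: reaches L-position 10 → W
n=13: only reaches 12(W), 11(W), 8(W), all W → L
n=14: reaches L-position 13 → W
n=15: reaches L-position 13 → W
n=16: only reaches 15(W), 14(W), 11(W), all W → L
n=17: reaches L-position 16 → W
n=18: reaches L-position 16 → W
n=19: only reaches 18(W), 17(W), 14(W), all W → L
n=20: reaches L-position 19 → W
n=21: reaches L-position 19 → W
n=22: only reaches 21(W), 20(W), 17(W), all W → L
n=23: reaches L-position 22 → W
n=24: reaches L-position 22 → W
n=25: only reaches 24(W), 23(W), 20(W), all W → L
n=26: reaches L-position 25 → W
n=27: reaches L-position 25 → W
L entries with 1 ≤ n ≤ 27 (the range starts at n=1): n = 1, 4, 7, 10, 13, 16, 19, 22, 25; that makes 9.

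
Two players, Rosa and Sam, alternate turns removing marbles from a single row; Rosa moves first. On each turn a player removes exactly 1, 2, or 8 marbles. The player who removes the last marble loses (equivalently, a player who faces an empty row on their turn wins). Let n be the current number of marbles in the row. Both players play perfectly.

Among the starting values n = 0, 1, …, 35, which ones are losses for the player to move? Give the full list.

1, 4, 7, 10, 13, 16, 19, 22, 25, 28, 31, 34

Classify positions by backward induction: terminal positions (no move available) are W. From any other position, the mover wins iff some move reaches an L.
n=0: no move; the opponent has just taken the last marble and therefore loses → W
n=1: only reaches 0(W), which is W → L
n=2: reaches L-position 1 → W
n=3: reaches L-position 1 → W
n=4: only reaches 3(W), 2(W), all W → L
n=5: reaches L-position 4 → W
n=6: reaches L-position 4 → W
n=7: only reaches 6(W), 5(W), all W → L
n=8: reaches L-position 7 → W
n=9: reaches L-position 7 → W
n=10: only reaches 9(W), 8(W), 2(W), all W → L
n=11: reaches L-position 10 → W
n=12: reaches L-position 10 → W
n=13: only reaches 12(W), 11(W), 5(W), all W → L
n=14: reaches L-position 13 → W
n=15: reaches L-position 13 → W
n=16: only reaches 15(W), 14(W), 8(W), all W → L
n=17: reaches L-position 16 → W
n=18: reaches L-position 16 → W
n=19: only reaches 18(W), 17(W), 11(W), all W → L
n=20: reaches L-position 19 → W
n=21: reaches L-position 19 → W
n=22: only reaches 21(W), 20(W), 14(W), all W → L
n=23: reaches L-position 22 → W
n=24: reaches L-position 22 → W
n=25: only reaches 24(W), 23(W), 17(W), all W → L
n=26: reaches L-position 25 → W
n=27: reaches L-position 25 → W
n=28: only reaches 27(W), 26(W), 20(W), all W → L
n=29: reaches L-position 28 → W
n=30: reaches L-position 28 → W
n=31: only reaches 30(W), 29(W), 23(W), all W → L
n=32: reaches L-position 31 → W
n=33: reaches L-position 31 → W
n=34: only reaches 33(W), 32(W), 26(W), all W → L
n=35: reaches L-position 34 → W
Reading off the rows marked L gives the requested list; there are 12 such values of n.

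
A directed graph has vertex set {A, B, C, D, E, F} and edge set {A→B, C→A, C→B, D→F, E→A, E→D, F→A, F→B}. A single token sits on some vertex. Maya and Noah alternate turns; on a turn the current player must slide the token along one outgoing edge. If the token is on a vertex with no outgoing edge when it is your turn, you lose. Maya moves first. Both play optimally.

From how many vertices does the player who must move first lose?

Positions with no move are L. A position that does have a move is losing for the player to move precisely when every available move leads to a winning position for the opponent. Fill in the labels:
Every edge goes from a vertex to one that appears earlier in the order B, A, F, D, E, C, so processing vertices in that order labels each vertex after all of its successors.
B: no outgoing edge → L
A: W (go to B, an L position)
F: W (go to B, an L position)
D: L (sole option F(W) is W)
E: W (go to D, an L position)
C: W (go to B, an L position)
The L vertices are B, D; that is 2 in all.

2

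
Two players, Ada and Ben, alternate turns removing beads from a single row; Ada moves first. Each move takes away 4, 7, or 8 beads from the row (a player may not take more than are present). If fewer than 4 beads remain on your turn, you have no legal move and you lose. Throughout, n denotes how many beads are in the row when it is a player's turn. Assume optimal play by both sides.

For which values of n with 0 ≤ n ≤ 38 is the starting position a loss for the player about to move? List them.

0, 1, 2, 3, 12, 13, 14, 15, 24, 25, 26, 27, 36, 37, 38

Build the W/L table. Terminal = L. A non-terminal position is W if it has a move to some L; otherwise it is L.
n=0: no move → L
n=1: no move → L
n=2: no move → L
n=3: no move → L
n=4: W (go to 0, an L position)
n=5: W (go to 1, an L position)
n=6: W (go to 2, an L position)
n=7: W (go to 3, an L position)
n=8: W (go to 1, an L position)
n=9: W (go to 2, an L position)
n=10: W (go to 3, an L position)
n=11: W (go to 3, an L position)
n=12: L (options 8(W), 5(W), 4(W) are all W)
n=13: L (options 9(W), 6(W), 5(W) are all W)
n=14: L (options 10(W), 7(W), 6(W) are all W)
n=15: L (options 11(W), 8(W), 7(W) are all W)
n=16: W (go to 12, an L position)
n=17: W (go to 13, an L position)
n=18: W (go to 14, an L position)
n=19: W (go to 15, an L position)
n=20: W (go to 13, an L position)
n=21: W (go to 14, an L position)
n=22: W (go to 15, an L position)
n=23: W (go to 15, an L position)
n=24: L (options 20(W), 17(W), 16(W) are all W)
n=25: L (options 21(W), 18(W), 17(W) are all W)
n=26: L (options 22(W), 19(W), 18(W) are all W)
n=27: L (options 23(W), 20(W), 19(W) are all W)
n=28: W (go to 24, an L position)
n=29: W (go to 25, an L position)
n=30: W (go to 26, an L position)
n=31: W (go to 27, an L position)
n=32: W (go to 25, an L position)
n=33: W (go to 26, an L position)
n=34: W (go to 27, an L position)
n=35: W (go to 27, an L position)
n=36: L (options 32(W), 29(W), 28(W) are all W)
n=37: L (options 33(W), 30(W), 29(W) are all W)
n=38: L (options 34(W), 31(W), 30(W) are all W)
Reading off the rows marked L gives the requested list; there are 15 such values of n.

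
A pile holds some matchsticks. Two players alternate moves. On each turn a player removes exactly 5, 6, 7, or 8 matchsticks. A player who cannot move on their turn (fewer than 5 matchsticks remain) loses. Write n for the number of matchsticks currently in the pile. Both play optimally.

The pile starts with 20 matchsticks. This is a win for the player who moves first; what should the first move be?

Remove 5, leaving 15.

Classify positions by backward induction: terminal positions (no move available) are L. From any other position, the mover wins iff some move reaches an L.
n=0: no move → L
n=1: no move → L
n=2: no move → L
n=3: no move → L
n=4: no move → L
n=5: can move to 0, which is L ⇒ W
n=6: can move to 1, which is L ⇒ W
n=7: can move to 2, which is L ⇒ W
n=8: can move to 3, which is L ⇒ W
n=9: can move to 4, which is L ⇒ W
n=10: can move to 4, which is L ⇒ W
n=11: can move to 4, which is L ⇒ W
n=12: can move to 4, which is L ⇒ W
n=13: moves to 8(W), 7(W), 6(W), 5(W); every one is W ⇒ L
n=14: moves to 9(W), 8(W), 7(W), 6(W); every one is W ⇒ L
n=15: moves to 10(W), 9(W), 8(W), 7(W); every one is W ⇒ L
n=16: moves to 11(W), 10(W), 9(W), 8(W); every one is W ⇒ L
n=17: moves to 12(W), 11(W), 10(W), 9(W); every one is W ⇒ L
n=18: can move to 13, which is L ⇒ W
n=19: can move to 14, which is L ⇒ W
n=20: can move to 15, which is L ⇒ W
From 20, the L positions reachable in one move are: 15, 14, 13. Any move reaching one of these is winning.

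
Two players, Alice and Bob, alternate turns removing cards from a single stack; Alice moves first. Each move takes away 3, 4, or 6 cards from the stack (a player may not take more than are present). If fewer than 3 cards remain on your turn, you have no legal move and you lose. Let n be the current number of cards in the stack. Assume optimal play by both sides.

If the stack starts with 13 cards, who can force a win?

Work bottom-up. With no move the player to move loses. Otherwise the position is W if at least one move leads to an L position for the opponent, and L if every move leads to a W.
n=0: no move → L
n=1: no move → L
n=2: no move → L
n=3: →0(L), so W
n=4: →1(L), so W
n=5: →2(L), so W
n=6: →2(L), so W
n=7: →1(L), so W
n=8: →2(L), so W
n=9: →6(W), 5(W), 3(W) — all W, so L
n=10: →7(W), 6(W), 4(W) — all W, so L
n=11: →8(W), 7(W), 5(W) — all W, so L
n=12: →9(L), so W
n=13: →10(L), so W
From 13 Alice can remove 3, leaving 10, reaching an L position.

Alice wins.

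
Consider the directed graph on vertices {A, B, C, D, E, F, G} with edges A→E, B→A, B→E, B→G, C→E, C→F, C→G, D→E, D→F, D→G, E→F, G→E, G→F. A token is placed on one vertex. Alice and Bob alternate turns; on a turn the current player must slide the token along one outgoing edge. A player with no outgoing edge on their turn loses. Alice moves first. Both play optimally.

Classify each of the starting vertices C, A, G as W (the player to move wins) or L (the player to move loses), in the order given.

Work bottom-up. With no move the player to move loses. Otherwise the position is W if at least one move leads to an L position for the opponent, and L if every move leads to a W.
Every edge goes from a vertex to one that appears earlier in the order F, E, G, D, A, C, B, so processing vertices in that order labels each vertex after all of its successors.
F: no outgoing edge → L
E: can move to F, which is L ⇒ W
G: can move to F, which is L ⇒ W
D: can move to F, which is L ⇒ W
A: the only move is to E(W), a W ⇒ L
C: can move to F, which is L ⇒ W
B: can move to A, which is L ⇒ W

C: W, A: L, G: W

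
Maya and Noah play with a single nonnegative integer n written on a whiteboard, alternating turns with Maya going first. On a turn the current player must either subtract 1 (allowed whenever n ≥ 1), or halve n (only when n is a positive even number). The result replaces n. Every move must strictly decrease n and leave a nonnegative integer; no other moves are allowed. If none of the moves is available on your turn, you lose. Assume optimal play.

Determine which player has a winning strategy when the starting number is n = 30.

Work bottom-up. With no move the player to move loses. Otherwise the position is W if at least one move leads to an L position for the opponent, and L if every move leads to a W.
n=0: no move → L
n=1: W (go to 0, an L position)
n=2: L (sole option 1(W) is W)
n=3: W (go to 2, an L position)
n=4: W (go to 2, an L position)
n=5: L (sole option 4(W) is W)
n=6: W (go to 5, an L position)
n=7: L (sole option 6(W) is W)
n=8: W (go to 7, an L position)
n=9: L (sole option 8(W) is W)
n=10: W (go to 5, an L position)
n=11: L (sole option 10(W) is W)
n=12: W (go to 11, an L position)
n=13: L (sole option 12(W) is W)
n=14: W (go to 7, an L position)
n=15: L (sole option 14(W) is W)
n=16: W (go to 15, an L position)
n=17: L (sole option 16(W) is W)
n=18: W (go to 9, an L position)
n=19: L (sole option 18(W) is W)
n=20: W (go to 19, an L position)
n=21: L (sole option 20(W) is W)
n=22: W (go to 11, an L position)
n=23: L (sole option 22(W) is W)
n=24: W (go to 23, an L position)
n=25: L (sole option 24(W) is W)
n=26: W (go to 13, an L position)
n=27: L (sole option 26(W) is W)
n=28: W (go to 27, an L position)
n=29: L (sole option 28(W) is W)
n=30: W (go to 15, an L position)
The starting position 30 is W: Maya should move to 15, handing over an L position.

Maya wins.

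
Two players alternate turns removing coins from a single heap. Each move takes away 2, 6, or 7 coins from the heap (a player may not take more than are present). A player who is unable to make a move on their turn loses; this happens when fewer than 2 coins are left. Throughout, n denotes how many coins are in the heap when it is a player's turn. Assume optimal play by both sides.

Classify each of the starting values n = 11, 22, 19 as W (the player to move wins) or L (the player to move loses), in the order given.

11: W, 22: L, 19: W

Label each position W (a win for the player to move) or L (a loss). A position with no legal move is L; any other position is W exactly when some move reaches an L, and L when every move reaches a W.
n=0: no move → L
n=1: no move → L
n=2: can move to 0, which is L ⇒ W
n=3: can move to 1, which is L ⇒ W
n=4: the only move is to 2(W), a W ⇒ L
n=5: the only move is to 3(W), a W ⇒ L
n=6: can move to 4, which is L ⇒ W
n=7: can move to 5, which is L ⇒ W
n=8: can move to 1, which is L ⇒ W
n=9: moves to 7(W), 3(W), 2(W); every one is W ⇒ L
n=10: can move to 4, which is L ⇒ W
n=11: can move to 9, which is L ⇒ W
n=12: can move to 5, which is L ⇒ W
n=13: moves to 11(W), 7(W), 6(W); every one is W ⇒ L
n=14: moves to 12(W), 8(W), 7(W); every one is W ⇒ L
n=15: can move to 13, which is L ⇒ W
n=16: can move to 14, which is L ⇒ W
n=17: moves to 15(W), 11(W), 10(W); every one is W ⇒ L
n=18: moves to 16(W), 12(W), 11(W); every one is W ⇒ L
n=19: can move to 17, which is L ⇒ W
n=20: can move to 18, which is L ⇒ W
n=21: can move to 14, which is L ⇒ W
n=22: moves to 20(W), 16(W), 15(W); every one is W ⇒ L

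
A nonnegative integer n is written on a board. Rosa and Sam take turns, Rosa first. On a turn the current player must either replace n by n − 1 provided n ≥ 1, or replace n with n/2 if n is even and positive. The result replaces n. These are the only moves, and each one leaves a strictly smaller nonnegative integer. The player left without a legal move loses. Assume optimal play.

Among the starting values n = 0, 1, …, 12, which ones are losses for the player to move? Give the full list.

0, 2, 5, 7, 9, 11

Classify positions by backward induction: terminal positions (no move available) are L. From any other position, the mover wins iff some move reaches an L.
n=0: no move → L
n=1: →0(L), so W
n=2: →1(W) only, which is W, so L
n=3: →2(L), so W
n=4: →2(L), so W
n=5: →4(W) only, which is W, so L
n=6: →5(L), so W
n=7: →6(W) only, which is W, so L
n=8: →7(L), so W
n=9: →8(W) only, which is W, so L
n=10: →5(L), so W
n=11: →10(W) only, which is W, so L
n=12: →11(L), so W
Reading off the rows marked L gives the requested list; there are 6 such values of n.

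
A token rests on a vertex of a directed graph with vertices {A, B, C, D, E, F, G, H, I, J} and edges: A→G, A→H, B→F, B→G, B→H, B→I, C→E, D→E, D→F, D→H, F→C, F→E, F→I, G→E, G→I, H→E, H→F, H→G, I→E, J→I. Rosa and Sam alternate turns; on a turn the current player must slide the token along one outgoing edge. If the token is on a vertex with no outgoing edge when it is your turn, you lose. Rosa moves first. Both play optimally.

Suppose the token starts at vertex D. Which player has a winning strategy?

Classify positions by backward induction: terminal positions (no move available) are L. From any other position, the mover wins iff some move reaches an L.
Every edge goes from a vertex to one that appears earlier in the order E, C, I, G, F, H, A, D, B, J, so processing vertices in that order labels each vertex after all of its successors.
E: no outgoing edge → L
C: W (go to E, an L position)
I: W (go to E, an L position)
G: W (go to E, an L position)
F: W (go to E, an L position)
H: W (go to E, an L position)
A: L (options H(W), G(W) are all W)
D: W (go to E, an L position)
B: L (options H(W), F(W), G(W), I(W) are all W)
J: L (sole option I(W) is W)
From D Rosa can move to E, reaching an L position.

Rosa wins.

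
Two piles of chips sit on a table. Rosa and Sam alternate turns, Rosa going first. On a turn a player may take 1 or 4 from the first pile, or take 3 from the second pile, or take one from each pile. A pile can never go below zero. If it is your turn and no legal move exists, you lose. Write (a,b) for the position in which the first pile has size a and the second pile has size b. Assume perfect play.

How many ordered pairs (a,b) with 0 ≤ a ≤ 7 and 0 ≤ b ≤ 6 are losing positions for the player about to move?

22

Use the standard recursion: the mover loses at a terminal position; elsewhere, the mover wins exactly when some move hands the opponent an L position.
Every move lowers a or b (never raises either), so fill the grid row by row in increasing a, and left to right within a row: each cell's successors are then already labelled.
      b=0  b=1  b=2  b=3  b=4  b=5  b=6
a=0:    L    L    L    W    W    W    L
a=1:    W    W    W    W    L    L    W
a=2:    L    L    L    W    W    W    W
a=3:    W    W    W    W    L    L    L
a=4:    W    W    W    L    W    W    W
a=5:    L    L    L    W    W    W    L
a=6:    W    W    W    W    L    L    W
a=7:    L    L    L    W    W    W    W
Cells with no legal move (terminal, hence L): (0,0), (0,1), (0,2).
The remaining L cells, each justified by listing all of its moves:
(0,6): only reaches (0,3)(W), which is W → L
(1,4): only reaches (0,4)(W), (1,1)(W), (0,3)(W), all W → L
(1,5): only reaches (0,5)(W), (1,2)(W), (0,4)(W), all W → L
(2,0): only reaches (1,0)(W), which is W → L
(2,1): only reaches (1,1)(W), (1,0)(W), all W → L
(2,2): only reaches (1,2)(W), (1,1)(W), all W → L
(3,4): only reaches (2,4)(W), (3,1)(W), (2,3)(W), all W → L
(3,5): only reaches (2,5)(W), (3,2)(W), (2,4)(W), all W → L
(3,6): only reaches (2,6)(W), (3,3)(W), (2,5)(W), all W → L
(4,3): only reaches (3,3)(W), (0,3)(W), (4,0)(W), (3,2)(W), all W → L
(5,0): only reaches (4,0)(W), (1,0)(W), all W → L
(5,1): only reaches (4,1)(W), (1,1)(W), (4,0)(W), all W → L
(5,2): only reaches (4,2)(W), (1,2)(W), (4,1)(W), all W → L
(5,6): only reaches (4,6)(W), (1,6)(W), (5,3)(W), (4,5)(W), all W → L
(6,4): only reaches (5,4)(W), (2,4)(W), (6,1)(W), (5,3)(W), all W → L
(6,5): only reaches (5,5)(W), (2,5)(W), (6,2)(W), (5,4)(W), all W → L
(7,0): only reaches (6,0)(W), (3,0)(W), all W → L
(7,1): only reaches (6,1)(W), (3,1)(W), (6,0)(W), all W → L
(7,2): only reaches (6,2)(W), (3,2)(W), (6,1)(W), all W → L
Every other cell has at least one move into one of the L cells above, so it is W.
L cells per row: a=0: 4, a=1: 2, a=2: 3, a=3: 3, a=4: 1, a=5: 4, a=6: 2, a=7: 3; total 22.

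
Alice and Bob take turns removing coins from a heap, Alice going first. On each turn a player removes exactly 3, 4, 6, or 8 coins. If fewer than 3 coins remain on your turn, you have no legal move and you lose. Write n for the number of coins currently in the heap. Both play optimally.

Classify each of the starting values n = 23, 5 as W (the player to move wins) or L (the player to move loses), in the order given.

Compute win/loss labels from the base case upward. A position with no move is L. Any other position is W if it can reach an L in one move, else L.
n=0: no move → L
n=1: no move → L
n=2: no move → L
n=3: can move to 0, which is L ⇒ W
n=4: can move to 1, which is L ⇒ W
n=5: can move to 2, which is L ⇒ W
n=6: can move to 2, which is L ⇒ W
n=7: can move to 1, which is L ⇒ W
n=8: can move to 2, which is L ⇒ W
n=9: can move to 1, which is L ⇒ W
n=10: can move to 2, which is L ⇒ W
n=11: moves to 8(W), 7(W), 5(W), 3(W); every one is W ⇒ L
n=12: moves to 9(W), 8(W), 6(W), 4(W); every one is W ⇒ L
n=13: moves to 10(W), 9(W), 7(W), 5(W); every one is W ⇒ L
n=14: can move to 11, which is L ⇒ W
n=15: can move to 12, which is L ⇒ W
n=16: can move to 13, which is L ⇒ W
n=17: can move to 13, which is L ⇒ W
n=18: can move to 12, which is L ⇒ W
n=19: can move to 13, which is L ⇒ W
n=20: can move to 12, which is L ⇒ W
n=21: can move to 13, which is L ⇒ W
n=22: moves to 19(W), 18(W), 16(W), 14(W); every one is W ⇒ L
n=23: moves to 20(W), 19(W), 17(W), 15(W); every one is W ⇒ L

23: L, 5: W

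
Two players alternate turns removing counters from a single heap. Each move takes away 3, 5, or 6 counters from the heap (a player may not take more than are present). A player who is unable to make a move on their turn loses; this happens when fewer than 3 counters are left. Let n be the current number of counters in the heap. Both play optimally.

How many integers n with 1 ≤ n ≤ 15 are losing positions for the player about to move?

5

Build the W/L table. Terminal = L. A non-terminal position is W if it has a move to some L; otherwise it is L.
n=0: no move → L
n=1: no move → L
n=2: no move → L
n=3: reaches L-position 0 → W
n=4: reaches L-position 1 → W
n=5: reaches L-position 2 → W
n=6: reaches L-position 1 → W
n=7: reaches L-position 2 → W
n=8: reaches L-position 2 → W
n=9: only reaches 6(W), 4(W), 3(W), all W → L
n=10: only reaches 7(W), 5(W), 4(W), all W → L
n=11: only reaches 8(W), 6(W), 5(W), all W → L
n=12: reaches L-position 9 → W
n=13: reaches L-position 10 → W
n=14: reaches L-position 11 → W
n=15: reaches L-position 10 → W
L entries with 1 ≤ n ≤ 15 (n=0 is outside the asked range and is not counted): n = 1, 2, 9, 10, 11; that makes 5.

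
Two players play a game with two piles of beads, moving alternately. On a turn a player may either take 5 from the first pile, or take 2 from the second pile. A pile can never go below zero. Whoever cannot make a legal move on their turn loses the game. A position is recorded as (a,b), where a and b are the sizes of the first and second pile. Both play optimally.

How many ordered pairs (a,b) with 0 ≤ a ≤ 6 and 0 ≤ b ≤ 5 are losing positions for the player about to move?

24

Label each position W (a win for the player to move) or L (a loss). A position with no legal move is L; any other position is W exactly when some move reaches an L, and L when every move reaches a W.
Every move lowers a or b (never raises either), so fill the grid row by row in increasing a, and left to right within a row: each cell's successors are then already labelled.
      b=0  b=1  b=2  b=3  b=4  b=5
a=0:    L    L    W    W    L    L
a=1:    L    L    W    W    L    L
a=2:    L    L    W    W    L    L
a=3:    L    L    W    W    L    L
a=4:    L    L    W    W    L    L
a=5:    W    W    L    L    W    W
a=6:    W    W    L    L    W    W
Cells with no legal move (terminal, hence L): (0,0), (0,1), (1,0), (1,1), (2,0), (2,1), (3,0), (3,1), (4,0), (4,1).
The remaining L cells, each justified by listing all of its moves:
(0,4): only reaches (0,2)(W), which is W → L
(0,5): only reaches (0,3)(W), which is W → L
(1,4): only reaches (1,2)(W), which is W → L
(1,5): only reaches (1,3)(W), which is W → L
(2,4): only reaches (2,2)(W), which is W → L
(2,5): only reaches (2,3)(W), which is W → L
(3,4): only reaches (3,2)(W), which is W → L
(3,5): only reaches (3,3)(W), which is W → L
(4,4): only reaches (4,2)(W), which is W → L
(4,5): only reaches (4,3)(W), which is W → L
(5,2): only reaches (0,2)(W), (5,0)(W), all W → L
(5,3): only reaches (0,3)(W), (5,1)(W), all W → L
(6,2): only reaches (1,2)(W), (6,0)(W), all W → L
(6,3): only reaches (1,3)(W), (6,1)(W), all W → L
Every other cell has at least one move into one of the L cells above, so it is W.
L cells per row: a=0: 4, a=1: 4, a=2: 4, a=3: 4, a=4: 4, a=5: 2, a=6: 2; total 24.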